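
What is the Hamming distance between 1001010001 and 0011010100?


Count differing positions: ^ . ^ . . . . ^ . ^ = 4 differences

4


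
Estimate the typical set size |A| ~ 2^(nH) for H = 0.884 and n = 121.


log2|A_typical| = nH = 121 * 0.884 = 106.964, so |A_typical| ~ 2^106.964 = 1.583e+32

1.583e+32


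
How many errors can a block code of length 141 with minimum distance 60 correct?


Correction capability = floor((d-1)/2) = floor((60-1)/2) = 29

29 errors


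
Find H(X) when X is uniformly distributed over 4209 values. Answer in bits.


H = log2(n) = log2(4209) = 12.0393

12.0393 bits


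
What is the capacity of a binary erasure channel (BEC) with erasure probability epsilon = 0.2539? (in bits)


C = 1 - epsilon = 1 - 0.2539 = 0.7461

0.7461 bits


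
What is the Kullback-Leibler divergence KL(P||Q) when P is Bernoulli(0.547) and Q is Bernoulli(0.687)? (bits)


KL = p*log2(p/q) + (1-p)*log2((1-p)/(1-q)) = 0.547*log2(0.547/0.687) + 0.453*log2(0.453/0.313) = 0.0618

0.0618 bits


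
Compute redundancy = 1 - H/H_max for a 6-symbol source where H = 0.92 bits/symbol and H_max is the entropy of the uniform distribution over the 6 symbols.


H_max = log2(K) = log2(6) = 2.585 bits/symbol. Redundancy = 1 - H/H_max = 1 - 0.92/2.585 = 1 - 0.3559 = 0.6441

0.6441


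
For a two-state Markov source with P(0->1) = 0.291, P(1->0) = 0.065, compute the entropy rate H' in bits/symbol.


Stationary distribution: pi_0 = p10/(p01+p10) = 0.1826, pi_1 = 0.8174. Entropy rate H' = pi_0*H(p01) + pi_1*H(p10) = 0.1826*0.87 + 0.8174*0.347 = 0.4425

0.4425 bits/symbol


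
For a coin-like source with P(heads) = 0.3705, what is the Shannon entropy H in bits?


H = -p*log2(p) - (1-p)*log2(1-p). -0.3705*log2(0.3705) = 0.530724; -0.6295*log2(0.6295) = 0.420331. H = 0.530724 + 0.420331 = 0.9511

0.9511 bits


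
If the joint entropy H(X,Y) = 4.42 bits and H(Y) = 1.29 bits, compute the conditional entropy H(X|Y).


H(X|Y) = H(X,Y) - H(Y) = 4.42 - 1.29 = 3.13

3.13 bits


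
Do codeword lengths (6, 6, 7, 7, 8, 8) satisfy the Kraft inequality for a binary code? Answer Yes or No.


Kraft sum = sum(2^(-l_i)) = 0.0547, need <= 1. Result: satisfied (a binary prefix-free code with these lengths exists)

Yes


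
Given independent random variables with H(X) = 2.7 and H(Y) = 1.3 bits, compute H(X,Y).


For independent variables, H(X,Y) = H(X) + H(Y) = 2.7 + 1.3 = 4.0

4.0 bits


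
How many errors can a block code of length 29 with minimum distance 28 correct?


Correction capability = floor((d-1)/2) = floor((28-1)/2) = 13

13 errors


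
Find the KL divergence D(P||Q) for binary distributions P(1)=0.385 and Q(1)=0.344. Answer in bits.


KL = p*log2(p/q) + (1-p)*log2((1-p)/(1-q)) = 0.385*log2(0.385/0.344) + 0.615*log2(0.615/0.656) = 0.0053

0.0053 bits


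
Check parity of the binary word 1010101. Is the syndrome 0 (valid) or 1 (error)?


Syndrome = XOR of all bits = 1 XOR 0 XOR 1 XOR 0 XOR 1 XOR 0 XOR 1 = 0

0


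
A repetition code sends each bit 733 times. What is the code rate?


Rate = k/n = 1/733

1/733


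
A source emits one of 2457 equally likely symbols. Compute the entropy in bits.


H = log2(n) = log2(2457) = 11.2627

11.2627 bits


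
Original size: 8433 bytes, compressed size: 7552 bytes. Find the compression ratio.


Ratio = original / compressed = 8433 / 7552 = 1.1167

1.1167


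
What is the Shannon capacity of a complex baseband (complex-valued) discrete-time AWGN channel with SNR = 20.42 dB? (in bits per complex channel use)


SNR_linear = 10^(20.42/10) = 110.1539; C = log2(1 + SNR_linear) = log2(1 + 110.1539) = 6.7964

6.7964 bits/channel use


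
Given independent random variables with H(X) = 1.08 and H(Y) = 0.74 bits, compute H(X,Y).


For independent variables, H(X,Y) = H(X) + H(Y) = 1.08 + 0.74 = 1.82

1.82 bits


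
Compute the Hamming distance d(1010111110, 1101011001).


Count differing positions: . ^ ^ ^ ^ . . ^ ^ ^ = 7 differences

7


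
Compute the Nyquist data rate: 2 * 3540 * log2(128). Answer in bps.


Rate = 2 * B * log2(M) = 2 * 3540 * 7.0 = 49560.0

49560.0 bps


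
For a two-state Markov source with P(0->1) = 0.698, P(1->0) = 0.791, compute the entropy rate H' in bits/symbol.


Stationary distribution: pi_0 = p10/(p01+p10) = 0.5312, pi_1 = 0.4688. Entropy rate H' = pi_0*H(p01) + pi_1*H(p10) = 0.5312*0.8837 + 0.4688*0.7396 = 0.8161

0.8161 bits/symbol


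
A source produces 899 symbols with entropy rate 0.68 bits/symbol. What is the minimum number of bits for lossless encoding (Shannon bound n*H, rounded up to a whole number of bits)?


Minimum bits >= n * H = 899 * 0.68 = 611.32, rounded up to a whole number of bits = 612

612 bits


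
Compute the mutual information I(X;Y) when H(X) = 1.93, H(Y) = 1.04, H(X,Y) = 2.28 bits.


I(X;Y) = H(X) + H(Y) - H(X,Y) = 1.93 + 1.04 - 2.28 = 0.69

0.69 bits


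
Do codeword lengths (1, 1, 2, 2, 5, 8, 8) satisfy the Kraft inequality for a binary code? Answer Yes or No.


Kraft sum = sum(2^(-l_i)) = 1.5391, need <= 1. Result: violated (a binary prefix-free code with these lengths cannot exist)

No


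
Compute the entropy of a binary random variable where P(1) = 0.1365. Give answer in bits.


H = -p*log2(p) - (1-p)*log2(1-p). -0.1365*log2(0.1365) = 0.392168; -0.8635*log2(0.8635) = 0.182831. H = 0.392168 + 0.182831 = 0.575

0.575 bits


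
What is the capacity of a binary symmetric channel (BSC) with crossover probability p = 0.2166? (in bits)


H(p) = -p*log2(p) - (1-p)*log2(1-p) = -0.2166*log2(0.2166) - 0.7834*log2(0.7834) = 0.478013 + 0.275897 = 0.7539. C = 1 - H(p) = 1 - 0.7539 = 0.2461

0.2461 bits


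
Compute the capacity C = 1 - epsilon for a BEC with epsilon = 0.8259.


C = 1 - epsilon = 1 - 0.8259 = 0.1741

0.1741 bits


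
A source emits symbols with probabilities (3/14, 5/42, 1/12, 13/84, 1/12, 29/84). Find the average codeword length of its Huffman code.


Huffman construction (repeatedly merge the two least-probable nodes; each merge adds 1 bit to every symbol beneath it): 1/12 + 1/12 = 1/6; 5/42 + 13/84 = 23/84; 1/6 + 3/14 = 8/21; 23/84 + 29/84 = 13/21; 8/21 + 13/21 = 1. Resulting codeword lengths (in the order the probabilities were given): (2, 3, 3, 3, 3, 2). L_avg = sum(p_i * l_i) = 3/14*2 + 5/42*3 + 1/12*3 + 13/84*3 + 1/12*3 + 29/84*2 = 205/84 = 2.4405

2.4405 bits


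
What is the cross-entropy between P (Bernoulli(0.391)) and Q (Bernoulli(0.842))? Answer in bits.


H(P,Q) = -p*log2(q) - (1-p)*log2(1-q). -0.391*log2(0.842) = 0.097010; -0.609*log2(0.158) = 1.621160. H(P,Q) = 0.097010 + 1.621160 = 1.7182

1.7182 bits


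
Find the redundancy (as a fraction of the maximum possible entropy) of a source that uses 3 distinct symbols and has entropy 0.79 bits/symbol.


H_max = log2(K) = log2(3) = 1.585 bits/symbol. Redundancy = 1 - H/H_max = 1 - 0.79/1.585 = 1 - 0.4984 = 0.5016

0.5016


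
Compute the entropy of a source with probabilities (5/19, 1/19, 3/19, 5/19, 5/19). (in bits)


H = -sum(p_i * log2(p_i)). Terms: -(5/19)*log2(5/19) = 0.506842; -(1/19)*log2(1/19) = 0.223575; -(3/19)*log2(3/19) = 0.420468; -(5/19)*log2(5/19) = 0.506842; -(5/19)*log2(5/19) = 0.506842. H = 0.506842 + 0.223575 + 0.420468 + 0.506842 + 0.506842 = 2.1646

2.1646 bits


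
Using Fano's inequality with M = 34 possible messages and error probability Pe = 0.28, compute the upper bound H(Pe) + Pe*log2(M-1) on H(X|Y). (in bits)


H(Pe) = -Pe*log2(Pe) - (1-Pe)*log2(1-Pe) = -0.28*log2(0.28) - 0.72*log2(0.72) = 0.514220 + 0.341230 = 0.8555. Pe*log2(M-1) = 0.28*log2(33) = 1.412430. Bound = H(Pe) + Pe*log2(M-1) = 0.514220 + 0.341230 + 1.412430 = 2.2679

2.2679 bits


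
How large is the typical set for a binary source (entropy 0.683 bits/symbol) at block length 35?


log2|A_typical| = nH = 35 * 0.683 = 23.905, so |A_typical| ~ 2^23.905 = 1.571e+07

1.571e+07


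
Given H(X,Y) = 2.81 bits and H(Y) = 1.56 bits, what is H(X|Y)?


H(X|Y) = H(X,Y) - H(Y) = 2.81 - 1.56 = 1.25

1.25 bits


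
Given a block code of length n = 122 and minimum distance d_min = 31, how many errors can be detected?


Detection capability = d_min - 1 = 31 - 1 = 30

30 errors


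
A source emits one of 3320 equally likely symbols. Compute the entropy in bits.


H = log2(n) = log2(3320) = 11.697

11.697 bits


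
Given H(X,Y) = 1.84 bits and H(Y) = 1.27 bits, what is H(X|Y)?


H(X|Y) = H(X,Y) - H(Y) = 1.84 - 1.27 = 0.57

0.57 bits


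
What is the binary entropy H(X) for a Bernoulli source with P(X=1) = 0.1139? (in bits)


H = -p*log2(p) - (1-p)*log2(1-p). -0.1139*log2(0.1139) = 0.356981; -0.8861*log2(0.8861) = 0.154588. H = 0.356981 + 0.154588 = 0.5116

0.5116 bits


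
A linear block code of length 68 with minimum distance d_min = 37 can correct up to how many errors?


Correction capability = floor((d-1)/2) = floor((37-1)/2) = 18

18 errors


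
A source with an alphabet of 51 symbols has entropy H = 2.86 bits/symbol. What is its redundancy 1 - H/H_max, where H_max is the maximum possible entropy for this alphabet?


H_max = log2(K) = log2(51) = 5.6724 bits/symbol. Redundancy = 1 - H/H_max = 1 - 2.86/5.6724 = 1 - 0.5042 = 0.4958

0.4958


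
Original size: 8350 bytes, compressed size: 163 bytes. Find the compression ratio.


Ratio = original / compressed = 8350 / 163 = 51.227

51.227


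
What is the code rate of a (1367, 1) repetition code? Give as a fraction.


Rate = k/n = 1/1367

1/1367


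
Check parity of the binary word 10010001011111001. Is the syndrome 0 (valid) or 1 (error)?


Syndrome = XOR of all bits = 1 XOR 0 XOR 0 XOR 1 XOR 0 XOR 0 XOR 0 XOR 1 XOR 0 XOR 1 XOR 1 XOR 1 XOR 1 XOR 1 XOR 0 XOR 0 XOR 1 = 1

1


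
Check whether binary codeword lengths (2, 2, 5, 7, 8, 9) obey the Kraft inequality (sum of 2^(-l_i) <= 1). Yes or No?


Kraft sum = sum(2^(-l_i)) = 0.5449, need <= 1. Result: satisfied (a binary prefix-free code with these lengths exists)

Yes


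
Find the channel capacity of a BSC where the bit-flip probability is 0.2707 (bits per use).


H(p) = -p*log2(p) - (1-p)*log2(1-p) = -0.2707*log2(0.2707) - 0.7293*log2(0.7293) = 0.510333 + 0.332135 = 0.8425. C = 1 - H(p) = 1 - 0.8425 = 0.1575

0.1575 bits


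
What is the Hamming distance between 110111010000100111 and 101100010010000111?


Count differing positions: . ^ ^ . ^ ^ . . . . ^ . ^ . . . . . = 6 differences

6


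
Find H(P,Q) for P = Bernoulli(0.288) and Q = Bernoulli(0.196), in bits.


H(P,Q) = -p*log2(q) - (1-p)*log2(1-q). -0.288*log2(0.196) = 0.677109; -0.712*log2(0.804) = 0.224090. H(P,Q) = 0.677109 + 0.224090 = 0.9012

0.9012 bits


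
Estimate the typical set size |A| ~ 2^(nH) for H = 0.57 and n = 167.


log2|A_typical| = nH = 167 * 0.57 = 95.19, so |A_typical| ~ 2^95.19 = 4.519e+28

4.519e+28


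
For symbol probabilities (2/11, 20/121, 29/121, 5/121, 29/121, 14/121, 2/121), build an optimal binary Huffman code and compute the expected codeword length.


Huffman construction (repeatedly merge the two least-probable nodes; each merge adds 1 bit to every symbol beneath it): 2/121 + 5/121 = 7/121; 7/121 + 14/121 = 21/121; 20/121 + 21/121 = 41/121; 2/11 + 29/121 = 51/121; 29/121 + 41/121 = 70/121; 51/121 + 70/121 = 1. Resulting codeword lengths (in the order the probabilities were given): (2, 3, 2, 5, 2, 4, 5). L_avg = sum(p_i * l_i) = 2/11*2 + 20/121*3 + 29/121*2 + 5/121*5 + 29/121*2 + 14/121*4 + 2/121*5 = 311/121 = 2.5702

2.5702 bits


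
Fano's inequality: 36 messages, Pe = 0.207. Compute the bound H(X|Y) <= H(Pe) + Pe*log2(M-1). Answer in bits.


H(Pe) = -Pe*log2(Pe) - (1-Pe)*log2(1-Pe) = -0.207*log2(0.207) - 0.793*log2(0.793) = 0.470366 + 0.265344 = 0.7357. Pe*log2(M-1) = 0.207*log2(35) = 1.061762. Bound = H(Pe) + Pe*log2(M-1) = 0.470366 + 0.265344 + 1.061762 = 1.7975

1.7975 bits


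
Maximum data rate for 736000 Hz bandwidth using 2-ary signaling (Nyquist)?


Rate = 2 * B * log2(M) = 2 * 736000 * 1.0 = 1472000.0

1472000.0 bps


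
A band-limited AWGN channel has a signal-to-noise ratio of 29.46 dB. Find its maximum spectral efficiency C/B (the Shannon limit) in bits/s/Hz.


SNR_linear = 10^(29.46/10) = 883.0799; C/B = log2(1 + SNR_linear) = log2(1 + 883.0799) = 9.788

9.788 bits/s/Hz


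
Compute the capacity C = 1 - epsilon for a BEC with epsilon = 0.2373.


C = 1 - epsilon = 1 - 0.2373 = 0.7627

0.7627 bits


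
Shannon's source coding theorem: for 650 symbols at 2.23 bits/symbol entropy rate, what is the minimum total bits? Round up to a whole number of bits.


Minimum bits >= n * H = 650 * 2.23 = 1449.5, rounded up to a whole number of bits = 1450

1450 bits


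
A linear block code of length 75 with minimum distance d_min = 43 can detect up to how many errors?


Detection capability = d_min - 1 = 43 - 1 = 42

42 errors


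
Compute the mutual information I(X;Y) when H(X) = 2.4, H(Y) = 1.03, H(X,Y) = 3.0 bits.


I(X;Y) = H(X) + H(Y) - H(X,Y) = 2.4 + 1.03 - 3.0 = 0.43

0.43 bits


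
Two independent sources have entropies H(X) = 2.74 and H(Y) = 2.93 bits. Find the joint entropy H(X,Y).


For independent variables, H(X,Y) = H(X) + H(Y) = 2.74 + 2.93 = 5.67

5.67 bits


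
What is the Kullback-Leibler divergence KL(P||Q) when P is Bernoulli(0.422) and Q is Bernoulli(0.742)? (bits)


KL = p*log2(p/q) + (1-p)*log2((1-p)/(1-q)) = 0.422*log2(0.422/0.742) + 0.578*log2(0.578/0.258) = 0.329

0.329 bits


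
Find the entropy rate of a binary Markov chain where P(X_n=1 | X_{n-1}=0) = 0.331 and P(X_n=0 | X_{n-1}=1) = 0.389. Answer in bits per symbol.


Stationary distribution: pi_0 = p10/(p01+p10) = 0.5403, pi_1 = 0.4597. Entropy rate H' = pi_0*H(p01) + pi_1*H(p10) = 0.5403*0.9159 + 0.4597*0.9642 = 0.9381

0.9381 bits/symbol


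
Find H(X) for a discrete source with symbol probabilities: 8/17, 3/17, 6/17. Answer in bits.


H = -sum(p_i * log2(p_i)). Terms: -(8/17)*log2(8/17) = 0.511747; -(3/17)*log2(3/17) = 0.441618; -(6/17)*log2(6/17) = 0.530294. H = 0.511747 + 0.441618 + 0.530294 = 1.4837

1.4837 bits


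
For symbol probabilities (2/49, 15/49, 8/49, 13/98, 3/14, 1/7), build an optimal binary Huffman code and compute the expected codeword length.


Huffman construction (repeatedly merge the two least-probable nodes; each merge adds 1 bit to every symbol beneath it): 2/49 + 13/98 = 17/98; 1/7 + 8/49 = 15/49; 17/98 + 3/14 = 19/49; 15/49 + 15/49 = 30/49; 19/49 + 30/49 = 1. Resulting codeword lengths (in the order the probabilities were given): (3, 2, 3, 3, 2, 3). L_avg = sum(p_i * l_i) = 2/49*3 + 15/49*2 + 8/49*3 + 13/98*3 + 3/14*2 + 1/7*3 = 243/98 = 2.4796

2.4796 bits


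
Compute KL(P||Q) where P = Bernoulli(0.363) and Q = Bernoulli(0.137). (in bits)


KL = p*log2(p/q) + (1-p)*log2((1-p)/(1-q)) = 0.363*log2(0.363/0.137) + 0.637*log2(0.637/0.863) = 0.2313

0.2313 bits


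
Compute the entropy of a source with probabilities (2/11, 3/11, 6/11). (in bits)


H = -sum(p_i * log2(p_i)). Terms: -(2/11)*log2(2/11) = 0.447169; -(3/11)*log2(3/11) = 0.511219; -(6/11)*log2(6/11) = 0.476983. H = 0.447169 + 0.511219 + 0.476983 = 1.4354

1.4354 bits


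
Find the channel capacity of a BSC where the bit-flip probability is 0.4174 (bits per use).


H(p) = -p*log2(p) - (1-p)*log2(1-p) = -0.4174*log2(0.4174) - 0.5826*log2(0.5826) = 0.526132 + 0.454091 = 0.9802. C = 1 - H(p) = 1 - 0.9802 = 0.0198

0.0198 bits


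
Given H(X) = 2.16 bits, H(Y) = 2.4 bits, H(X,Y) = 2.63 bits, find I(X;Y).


I(X;Y) = H(X) + H(Y) - H(X,Y) = 2.16 + 2.4 - 2.63 = 1.93

1.93 bits


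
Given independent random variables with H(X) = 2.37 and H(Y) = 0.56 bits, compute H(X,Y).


For independent variables, H(X,Y) = H(X) + H(Y) = 2.37 + 0.56 = 2.93

2.93 bits


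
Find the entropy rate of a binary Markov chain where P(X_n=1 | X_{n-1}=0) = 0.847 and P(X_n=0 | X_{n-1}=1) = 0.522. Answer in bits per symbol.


Stationary distribution: pi_0 = p10/(p01+p10) = 0.3813, pi_1 = 0.6187. Entropy rate H' = pi_0*H(p01) + pi_1*H(p10) = 0.3813*0.6173 + 0.6187*0.9986 = 0.8532

0.8532 bits/symbol


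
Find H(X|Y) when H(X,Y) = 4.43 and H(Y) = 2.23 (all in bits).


H(X|Y) = H(X,Y) - H(Y) = 4.43 - 2.23 = 2.2

2.2 bits


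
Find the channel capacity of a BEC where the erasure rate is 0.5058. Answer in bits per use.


C = 1 - epsilon = 1 - 0.5058 = 0.4942

0.4942 bits


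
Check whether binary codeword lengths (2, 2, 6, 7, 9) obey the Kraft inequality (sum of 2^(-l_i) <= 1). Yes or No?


Kraft sum = sum(2^(-l_i)) = 0.5254, need <= 1. Result: satisfied (a binary prefix-free code with these lengths exists)

Yes


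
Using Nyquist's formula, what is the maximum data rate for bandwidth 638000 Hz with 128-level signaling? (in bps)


Rate = 2 * B * log2(M) = 2 * 638000 * 7.0 = 8932000.0

8932000.0 bps


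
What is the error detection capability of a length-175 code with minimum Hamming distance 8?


Detection capability = d_min - 1 = 8 - 1 = 7

7 errors


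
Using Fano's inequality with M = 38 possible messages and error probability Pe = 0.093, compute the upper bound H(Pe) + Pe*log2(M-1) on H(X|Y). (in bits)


H(Pe) = -Pe*log2(Pe) - (1-Pe)*log2(1-Pe) = -0.093*log2(0.093) - 0.907*log2(0.907) = 0.318676 + 0.127729 = 0.4464. Pe*log2(M-1) = 0.093*log2(37) = 0.484479. Bound = H(Pe) + Pe*log2(M-1) = 0.318676 + 0.127729 + 0.484479 = 0.9309

0.9309 bits


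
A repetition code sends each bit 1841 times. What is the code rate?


Rate = k/n = 1/1841

1/1841


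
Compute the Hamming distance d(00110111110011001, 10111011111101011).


Count differing positions: ^ . . . ^ ^ . . . . ^ ^ ^ . . ^ . = 7 differences

7


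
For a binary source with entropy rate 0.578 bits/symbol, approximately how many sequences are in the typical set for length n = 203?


log2|A_typical| = nH = 203 * 0.578 = 117.334, so |A_typical| ~ 2^117.334 = 2.094e+35

2.094e+35


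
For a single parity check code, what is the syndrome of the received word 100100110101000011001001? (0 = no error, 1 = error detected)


Syndrome = XOR of all bits = 1 XOR 0 XOR 0 XOR 1 XOR 0 XOR 0 XOR 1 XOR 1 XOR 0 XOR 1 XOR 0 XOR 1 XOR 0 XOR 0 XOR 0 XOR 0 XOR 1 XOR 1 XOR 0 XOR 0 XOR 1 XOR 0 XOR 0 XOR 1 = 0

0


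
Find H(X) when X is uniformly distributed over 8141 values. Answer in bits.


H = log2(n) = log2(8141) = 12.991

12.991 bits


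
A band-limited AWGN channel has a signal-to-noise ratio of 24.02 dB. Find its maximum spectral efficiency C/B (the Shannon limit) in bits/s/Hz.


SNR_linear = 10^(24.02/10) = 252.3481; C/B = log2(1 + SNR_linear) = log2(1 + 252.3481) = 7.985

7.985 bits/s/Hz


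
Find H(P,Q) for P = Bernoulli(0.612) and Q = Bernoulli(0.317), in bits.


H(P,Q) = -p*log2(q) - (1-p)*log2(1-q). -0.612*log2(0.317) = 1.014356; -0.388*log2(0.683) = 0.213416. H(P,Q) = 1.014356 + 0.213416 = 1.2278

1.2278 bits


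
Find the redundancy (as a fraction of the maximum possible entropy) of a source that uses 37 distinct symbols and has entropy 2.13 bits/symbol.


H_max = log2(K) = log2(37) = 5.2095 bits/symbol. Redundancy = 1 - H/H_max = 1 - 2.13/5.2095 = 1 - 0.4089 = 0.5911

0.5911


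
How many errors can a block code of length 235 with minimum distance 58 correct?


Correction capability = floor((d-1)/2) = floor((58-1)/2) = 28

28 errors


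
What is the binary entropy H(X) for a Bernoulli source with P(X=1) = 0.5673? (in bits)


H = -p*log2(p) - (1-p)*log2(1-p). -0.5673*log2(0.5673) = 0.463947; -0.4327*log2(0.4327) = 0.522944. H = 0.463947 + 0.522944 = 0.9869

0.9869 bits


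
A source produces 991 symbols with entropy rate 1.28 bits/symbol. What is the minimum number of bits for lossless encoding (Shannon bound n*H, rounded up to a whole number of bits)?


Minimum bits >= n * H = 991 * 1.28 = 1268.48, rounded up to a whole number of bits = 1269

1269 bits


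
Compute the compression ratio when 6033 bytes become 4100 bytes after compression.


Ratio = original / compressed = 6033 / 4100 = 1.4715

1.4715


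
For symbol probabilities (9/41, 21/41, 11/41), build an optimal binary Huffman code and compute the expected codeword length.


Huffman construction (repeatedly merge the two least-probable nodes; each merge adds 1 bit to every symbol beneath it): 9/41 + 11/41 = 20/41; 20/41 + 21/41 = 1. Resulting codeword lengths (in the order the probabilities were given): (2, 1, 2). L_avg = sum(p_i * l_i) = 9/41*2 + 21/41*1 + 11/41*2 = 61/41 = 1.4878

1.4878 bits


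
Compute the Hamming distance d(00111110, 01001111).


Count differing positions: . ^ ^ ^ . . . ^ = 4 differences

4


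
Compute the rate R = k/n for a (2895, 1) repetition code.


Rate = k/n = 1/2895

1/2895


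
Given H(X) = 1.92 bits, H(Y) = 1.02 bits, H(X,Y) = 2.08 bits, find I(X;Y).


I(X;Y) = H(X) + H(Y) - H(X,Y) = 1.92 + 1.02 - 2.08 = 0.86

0.86 bits


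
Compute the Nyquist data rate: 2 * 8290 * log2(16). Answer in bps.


Rate = 2 * B * log2(M) = 2 * 8290 * 4.0 = 66320.0

66320.0 bps


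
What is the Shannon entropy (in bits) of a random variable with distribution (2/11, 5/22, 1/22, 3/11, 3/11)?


H = -sum(p_i * log2(p_i)). Terms: -(2/11)*log2(2/11) = 0.447169; -(5/22)*log2(5/22) = 0.485796; -(1/22)*log2(1/22) = 0.202701; -(3/11)*log2(3/11) = 0.511219; -(3/11)*log2(3/11) = 0.511219. H = 0.447169 + 0.485796 + 0.202701 + 0.511219 + 0.511219 = 2.1581

2.1581 bits


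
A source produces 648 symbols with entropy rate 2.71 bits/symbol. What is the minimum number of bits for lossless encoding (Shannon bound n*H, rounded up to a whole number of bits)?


Minimum bits >= n * H = 648 * 2.71 = 1756.08, rounded up to a whole number of bits = 1757

1757 bits


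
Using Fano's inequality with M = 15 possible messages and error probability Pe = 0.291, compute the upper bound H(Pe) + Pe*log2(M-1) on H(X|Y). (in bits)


H(Pe) = -Pe*log2(Pe) - (1-Pe)*log2(1-Pe) = -0.291*log2(0.291) - 0.709*log2(0.709) = 0.518245 + 0.351765 = 0.87. Pe*log2(M-1) = 0.291*log2(14) = 1.107940. Bound = H(Pe) + Pe*log2(M-1) = 0.518245 + 0.351765 + 1.107940 = 1.9779

1.9779 bits


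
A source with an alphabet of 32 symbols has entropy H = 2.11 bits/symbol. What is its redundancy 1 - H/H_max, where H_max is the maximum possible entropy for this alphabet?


H_max = log2(K) = log2(32) = 5.0 bits/symbol. Redundancy = 1 - H/H_max = 1 - 2.11/5.0 = 1 - 0.422 = 0.578

0.578


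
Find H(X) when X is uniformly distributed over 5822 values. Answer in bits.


H = log2(n) = log2(5822) = 12.5073

12.5073 bits


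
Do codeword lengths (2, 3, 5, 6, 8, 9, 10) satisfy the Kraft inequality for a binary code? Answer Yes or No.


Kraft sum = sum(2^(-l_i)) = 0.4287, need <= 1. Result: satisfied (a binary prefix-free code with these lengths exists)

Yes


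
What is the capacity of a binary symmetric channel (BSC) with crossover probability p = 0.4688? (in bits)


H(p) = -p*log2(p) - (1-p)*log2(1-p) = -0.4688*log2(0.4688) - 0.5312*log2(0.5312) = 0.512378 + 0.484812 = 0.9972. C = 1 - H(p) = 1 - 0.9972 = 0.0028

0.0028 bits


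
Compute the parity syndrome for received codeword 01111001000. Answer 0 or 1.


Syndrome = XOR of all bits = 0 XOR 1 XOR 1 XOR 1 XOR 1 XOR 0 XOR 0 XOR 1 XOR 0 XOR 0 XOR 0 = 1

1


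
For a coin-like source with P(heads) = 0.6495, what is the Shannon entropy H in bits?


H = -p*log2(p) - (1-p)*log2(1-p). -0.6495*log2(0.6495) = 0.404378; -0.3505*log2(0.3505) = 0.530136. H = 0.404378 + 0.530136 = 0.9345

0.9345 bits


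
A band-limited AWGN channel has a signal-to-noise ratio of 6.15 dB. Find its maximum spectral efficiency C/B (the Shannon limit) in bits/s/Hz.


SNR_linear = 10^(6.15/10) = 4.121; C/B = log2(1 + SNR_linear) = log2(1 + 4.121) = 2.3564

2.3564 bits/s/Hz


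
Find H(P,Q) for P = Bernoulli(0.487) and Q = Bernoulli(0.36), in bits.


H(P,Q) = -p*log2(q) - (1-p)*log2(1-q). -0.487*log2(0.36) = 0.717804; -0.513*log2(0.64) = 0.330298. H(P,Q) = 0.717804 + 0.330298 = 1.0481

1.0481 bits


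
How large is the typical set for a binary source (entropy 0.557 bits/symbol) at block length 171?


log2|A_typical| = nH = 171 * 0.557 = 95.247, so |A_typical| ~ 2^95.247 = 4.701e+28

4.701e+28


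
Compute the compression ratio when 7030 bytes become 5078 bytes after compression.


Ratio = original / compressed = 7030 / 5078 = 1.3844

1.3844


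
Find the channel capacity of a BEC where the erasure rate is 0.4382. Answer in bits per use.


C = 1 - epsilon = 1 - 0.4382 = 0.5618

0.5618 bits


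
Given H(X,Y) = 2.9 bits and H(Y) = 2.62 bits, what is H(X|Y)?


H(X|Y) = H(X,Y) - H(Y) = 2.9 - 2.62 = 0.28

0.28 bits


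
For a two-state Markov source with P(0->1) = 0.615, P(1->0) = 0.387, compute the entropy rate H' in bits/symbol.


Stationary distribution: pi_0 = p10/(p01+p10) = 0.3862, pi_1 = 0.6138. Entropy rate H' = pi_0*H(p01) + pi_1*H(p10) = 0.3862*0.9615 + 0.6138*0.9628 = 0.9623

0.9623 bits/symbol


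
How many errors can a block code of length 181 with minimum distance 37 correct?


Correction capability = floor((d-1)/2) = floor((37-1)/2) = 18

18 errors


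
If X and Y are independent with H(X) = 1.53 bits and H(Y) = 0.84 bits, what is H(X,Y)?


For independent variables, H(X,Y) = H(X) + H(Y) = 1.53 + 0.84 = 2.37

2.37 bits


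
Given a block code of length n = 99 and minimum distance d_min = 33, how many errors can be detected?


Detection capability = d_min - 1 = 33 - 1 = 32

32 errors


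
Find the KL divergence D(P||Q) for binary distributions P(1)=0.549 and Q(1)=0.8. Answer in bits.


KL = p*log2(p/q) + (1-p)*log2((1-p)/(1-q)) = 0.549*log2(0.549/0.8) + 0.451*log2(0.451/0.2) = 0.2309

0.2309 bits


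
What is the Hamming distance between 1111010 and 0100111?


Count differing positions: ^ . ^ ^ ^ . ^ = 5 differences

5


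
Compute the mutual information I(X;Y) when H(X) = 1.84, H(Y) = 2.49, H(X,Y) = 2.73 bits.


I(X;Y) = H(X) + H(Y) - H(X,Y) = 1.84 + 2.49 - 2.73 = 1.6

1.6 bits


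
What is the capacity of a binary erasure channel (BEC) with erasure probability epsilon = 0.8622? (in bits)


C = 1 - epsilon = 1 - 0.8622 = 0.1378

0.1378 bits


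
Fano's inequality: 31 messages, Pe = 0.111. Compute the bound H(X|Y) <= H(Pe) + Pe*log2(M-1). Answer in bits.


H(Pe) = -Pe*log2(Pe) - (1-Pe)*log2(1-Pe) = -0.111*log2(0.111) - 0.889*log2(0.889) = 0.352022 + 0.150903 = 0.5029. Pe*log2(M-1) = 0.111*log2(30) = 0.544665. Bound = H(Pe) + Pe*log2(M-1) = 0.352022 + 0.150903 + 0.544665 = 1.0476

1.0476 bits


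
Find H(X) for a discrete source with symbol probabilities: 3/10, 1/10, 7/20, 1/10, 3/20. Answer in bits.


H = -sum(p_i * log2(p_i)). Terms: -(3/10)*log2(3/10) = 0.521090; -(1/10)*log2(1/10) = 0.332193; -(7/20)*log2(7/20) = 0.530101; -(1/10)*log2(1/10) = 0.332193; -(3/20)*log2(3/20) = 0.410545. H = 0.521090 + 0.332193 + 0.530101 + 0.332193 + 0.410545 = 2.1261

2.1261 bits


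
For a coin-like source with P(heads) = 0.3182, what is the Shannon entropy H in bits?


H = -p*log2(p) - (1-p)*log2(1-p). -0.3182*log2(0.3182) = 0.525665; -0.6818*log2(0.6818) = 0.376749. H = 0.525665 + 0.376749 = 0.9024

0.9024 bits


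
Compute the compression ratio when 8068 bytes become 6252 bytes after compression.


Ratio = original / compressed = 8068 / 6252 = 1.2905

1.2905


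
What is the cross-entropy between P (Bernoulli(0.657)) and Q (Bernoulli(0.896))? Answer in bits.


H(P,Q) = -p*log2(q) - (1-p)*log2(1-q). -0.657*log2(0.896) = 0.104088; -0.343*log2(0.104) = 1.120013. H(P,Q) = 0.104088 + 1.120013 = 1.2241

1.2241 bits


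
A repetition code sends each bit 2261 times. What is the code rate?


Rate = k/n = 1/2261

1/2261


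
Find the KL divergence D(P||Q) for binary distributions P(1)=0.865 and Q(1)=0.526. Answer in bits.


KL = p*log2(p/q) + (1-p)*log2((1-p)/(1-q)) = 0.865*log2(0.865/0.526) + 0.135*log2(0.135/0.474) = 0.3761

0.3761 bits


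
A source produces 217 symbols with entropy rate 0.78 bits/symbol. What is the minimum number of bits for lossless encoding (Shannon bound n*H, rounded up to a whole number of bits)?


Minimum bits >= n * H = 217 * 0.78 = 169.26, rounded up to a whole number of bits = 170

170 bits


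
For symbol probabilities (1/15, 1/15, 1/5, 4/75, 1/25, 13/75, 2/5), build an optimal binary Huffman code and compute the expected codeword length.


Huffman construction (repeatedly merge the two least-probable nodes; each merge adds 1 bit to every symbol beneath it): 1/25 + 4/75 = 7/75; 1/15 + 1/15 = 2/15; 7/75 + 2/15 = 17/75; 13/75 + 1/5 = 28/75; 17/75 + 28/75 = 3/5; 2/5 + 3/5 = 1. Resulting codeword lengths (in the order the probabilities were given): (4, 4, 3, 4, 4, 3, 1). L_avg = sum(p_i * l_i) = 1/15*4 + 1/15*4 + 1/5*3 + 4/75*4 + 1/25*4 + 13/75*3 + 2/5*1 = 182/75 = 2.4267

2.4267 bits


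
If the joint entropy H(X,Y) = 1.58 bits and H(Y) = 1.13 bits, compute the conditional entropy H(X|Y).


H(X|Y) = H(X,Y) - H(Y) = 1.58 - 1.13 = 0.45

0.45 bits


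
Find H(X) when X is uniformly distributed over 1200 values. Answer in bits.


H = log2(n) = log2(1200) = 10.2288

10.2288 bits


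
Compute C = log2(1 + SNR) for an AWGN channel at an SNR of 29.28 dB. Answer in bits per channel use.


SNR_linear = 10^(29.28/10) = 847.2274; C = log2(1 + SNR_linear) = log2(1 + 847.2274) = 9.7283

9.7283 bits/channel use


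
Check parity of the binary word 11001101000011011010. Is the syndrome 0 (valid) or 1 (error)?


Syndrome = XOR of all bits = 1 XOR 1 XOR 0 XOR 0 XOR 1 XOR 1 XOR 0 XOR 1 XOR 0 XOR 0 XOR 0 XOR 0 XOR 1 XOR 1 XOR 0 XOR 1 XOR 1 XOR 0 XOR 1 XOR 0 = 0

0


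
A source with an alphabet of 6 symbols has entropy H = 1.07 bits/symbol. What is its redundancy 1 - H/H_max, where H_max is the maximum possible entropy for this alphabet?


H_max = log2(K) = log2(6) = 2.585 bits/symbol. Redundancy = 1 - H/H_max = 1 - 1.07/2.585 = 1 - 0.4139 = 0.5861

0.5861


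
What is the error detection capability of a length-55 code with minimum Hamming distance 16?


Detection capability = d_min - 1 = 16 - 1 = 15

15 errors


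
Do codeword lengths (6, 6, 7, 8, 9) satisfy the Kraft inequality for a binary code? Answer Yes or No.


Kraft sum = sum(2^(-l_i)) = 0.0449, need <= 1. Result: satisfied (a binary prefix-free code with these lengths exists)

Yes


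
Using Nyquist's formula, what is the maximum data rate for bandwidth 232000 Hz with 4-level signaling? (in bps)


Rate = 2 * B * log2(M) = 2 * 232000 * 2.0 = 928000.0

928000.0 bps


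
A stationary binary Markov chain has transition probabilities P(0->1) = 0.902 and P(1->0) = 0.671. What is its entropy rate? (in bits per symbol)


Stationary distribution: pi_0 = p10/(p01+p10) = 0.4266, pi_1 = 0.5734. Entropy rate H' = pi_0*H(p01) + pi_1*H(p10) = 0.4266*0.4626 + 0.5734*0.9139 = 0.7214

0.7214 bits/symbol


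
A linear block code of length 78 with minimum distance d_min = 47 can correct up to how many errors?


Correction capability = floor((d-1)/2) = floor((47-1)/2) = 23

23 errors


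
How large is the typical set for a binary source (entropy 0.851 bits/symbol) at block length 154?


log2|A_typical| = nH = 154 * 0.851 = 131.054, so |A_typical| ~ 2^131.054 = 2.826e+39

2.826e+39


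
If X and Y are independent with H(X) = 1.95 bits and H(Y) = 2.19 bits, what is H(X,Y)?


For independent variables, H(X,Y) = H(X) + H(Y) = 1.95 + 2.19 = 4.14

4.14 bits


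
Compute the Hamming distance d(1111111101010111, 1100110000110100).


Count differing positions: . . ^ ^ . . ^ ^ . ^ ^ . . . ^ ^ = 8 differences

8


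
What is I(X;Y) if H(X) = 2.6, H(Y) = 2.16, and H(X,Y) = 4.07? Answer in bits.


I(X;Y) = H(X) + H(Y) - H(X,Y) = 2.6 + 2.16 - 4.07 = 0.69

0.69 bits


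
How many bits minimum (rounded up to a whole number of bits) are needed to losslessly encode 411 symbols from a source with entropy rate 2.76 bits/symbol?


Minimum bits >= n * H = 411 * 2.76 = 1134.36, rounded up to a whole number of bits = 1135

1135 bits


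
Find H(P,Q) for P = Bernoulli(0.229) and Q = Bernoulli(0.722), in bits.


H(P,Q) = -p*log2(q) - (1-p)*log2(1-q). -0.229*log2(0.722) = 0.107614; -0.771*log2(0.278) = 1.423916. H(P,Q) = 0.107614 + 1.423916 = 1.5315

1.5315 bits


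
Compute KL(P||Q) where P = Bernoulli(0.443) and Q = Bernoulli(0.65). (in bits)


KL = p*log2(p/q) + (1-p)*log2((1-p)/(1-q)) = 0.443*log2(0.443/0.65) + 0.557*log2(0.557/0.35) = 0.1283

0.1283 bits


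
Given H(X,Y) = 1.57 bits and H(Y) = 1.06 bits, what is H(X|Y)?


H(X|Y) = H(X,Y) - H(Y) = 1.57 - 1.06 = 0.51

0.51 bits


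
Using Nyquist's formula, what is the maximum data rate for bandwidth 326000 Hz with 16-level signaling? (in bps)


Rate = 2 * B * log2(M) = 2 * 326000 * 4.0 = 2608000.0

2608000.0 bps


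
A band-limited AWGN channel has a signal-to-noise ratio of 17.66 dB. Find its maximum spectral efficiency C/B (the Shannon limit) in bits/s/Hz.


SNR_linear = 10^(17.66/10) = 58.3445; C/B = log2(1 + SNR_linear) = log2(1 + 58.3445) = 5.891

5.891 bits/s/Hz


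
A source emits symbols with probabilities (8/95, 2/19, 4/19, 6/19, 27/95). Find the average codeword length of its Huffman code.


Huffman construction (repeatedly merge the two least-probable nodes; each merge adds 1 bit to every symbol beneath it): 8/95 + 2/19 = 18/95; 18/95 + 4/19 = 2/5; 27/95 + 6/19 = 3/5; 2/5 + 3/5 = 1. Resulting codeword lengths (in the order the probabilities were given): (3, 3, 2, 2, 2). L_avg = sum(p_i * l_i) = 8/95*3 + 2/19*3 + 4/19*2 + 6/19*2 + 27/95*2 = 208/95 = 2.1895

2.1895 bits


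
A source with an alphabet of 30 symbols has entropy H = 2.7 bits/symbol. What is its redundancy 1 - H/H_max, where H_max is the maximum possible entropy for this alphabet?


H_max = log2(K) = log2(30) = 4.9069 bits/symbol. Redundancy = 1 - H/H_max = 1 - 2.7/4.9069 = 1 - 0.5502 = 0.4498

0.4498


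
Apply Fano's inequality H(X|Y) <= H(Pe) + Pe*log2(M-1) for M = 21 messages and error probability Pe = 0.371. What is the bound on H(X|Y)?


H(Pe) = -Pe*log2(Pe) - (1-Pe)*log2(1-Pe) = -0.371*log2(0.371) - 0.629*log2(0.629) = 0.530719 + 0.420718 = 0.9514. Pe*log2(M-1) = 0.371*log2(20) = 1.603435. Bound = H(Pe) + Pe*log2(M-1) = 0.530719 + 0.420718 + 1.603435 = 2.5549

2.5549 bits


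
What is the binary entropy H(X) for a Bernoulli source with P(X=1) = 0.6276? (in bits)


H = -p*log2(p) - (1-p)*log2(1-p). -0.6276*log2(0.6276) = 0.421799; -0.3724*log2(0.3724) = 0.530698. H = 0.421799 + 0.530698 = 0.9525

0.9525 bits


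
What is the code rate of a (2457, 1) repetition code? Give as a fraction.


Rate = k/n = 1/2457

1/2457


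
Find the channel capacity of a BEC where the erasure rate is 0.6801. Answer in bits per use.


C = 1 - epsilon = 1 - 0.6801 = 0.3199

0.3199 bits


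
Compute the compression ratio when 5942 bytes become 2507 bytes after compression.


Ratio = original / compressed = 5942 / 2507 = 2.3702

2.3702


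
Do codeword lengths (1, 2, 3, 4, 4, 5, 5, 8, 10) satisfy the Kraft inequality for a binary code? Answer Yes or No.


Kraft sum = sum(2^(-l_i)) = 1.0674, need <= 1. Result: violated (a binary prefix-free code with these lengths cannot exist)

No


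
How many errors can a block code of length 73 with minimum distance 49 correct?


Correction capability = floor((d-1)/2) = floor((49-1)/2) = 24

24 errors


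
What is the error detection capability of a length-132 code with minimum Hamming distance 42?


Detection capability = d_min - 1 = 42 - 1 = 41

41 errors


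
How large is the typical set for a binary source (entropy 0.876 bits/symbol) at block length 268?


log2|A_typical| = nH = 268 * 0.876 = 234.768, so |A_typical| ~ 2^234.768 = 4.701e+70

4.701e+70


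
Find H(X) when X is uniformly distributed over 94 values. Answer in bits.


H = log2(n) = log2(94) = 6.5546

6.5546 bits


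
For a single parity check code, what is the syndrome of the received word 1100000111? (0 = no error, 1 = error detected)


Syndrome = XOR of all bits = 1 XOR 1 XOR 0 XOR 0 XOR 0 XOR 0 XOR 0 XOR 1 XOR 1 XOR 1 = 1

1


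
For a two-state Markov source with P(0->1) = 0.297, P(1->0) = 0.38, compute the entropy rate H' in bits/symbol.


Stationary distribution: pi_0 = p10/(p01+p10) = 0.5613, pi_1 = 0.4387. Entropy rate H' = pi_0*H(p01) + pi_1*H(p10) = 0.5613*0.8776 + 0.4387*0.958 = 0.9129

0.9129 bits/symbol


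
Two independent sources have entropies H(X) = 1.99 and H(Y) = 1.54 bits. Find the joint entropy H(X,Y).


For independent variables, H(X,Y) = H(X) + H(Y) = 1.99 + 1.54 = 3.53

3.53 bits


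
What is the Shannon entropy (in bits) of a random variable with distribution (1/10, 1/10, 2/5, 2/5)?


H = -sum(p_i * log2(p_i)). Terms: -(1/10)*log2(1/10) = 0.332193; -(1/10)*log2(1/10) = 0.332193; -(2/5)*log2(2/5) = 0.528771; -(2/5)*log2(2/5) = 0.528771. H = 0.332193 + 0.332193 + 0.528771 + 0.528771 = 1.7219

1.7219 bits


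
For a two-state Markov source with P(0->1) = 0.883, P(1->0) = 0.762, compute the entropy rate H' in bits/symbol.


Stationary distribution: pi_0 = p10/(p01+p10) = 0.4632, pi_1 = 0.5368. Entropy rate H' = pi_0*H(p01) + pi_1*H(p10) = 0.4632*0.5207 + 0.5368*0.7917 = 0.6662

0.6662 bits/symbol


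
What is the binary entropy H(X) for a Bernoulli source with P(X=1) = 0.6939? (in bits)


H = -p*log2(p) - (1-p)*log2(1-p). -0.6939*log2(0.6939) = 0.365824; -0.3061*log2(0.3061) = 0.522796. H = 0.365824 + 0.522796 = 0.8886

0.8886 bits


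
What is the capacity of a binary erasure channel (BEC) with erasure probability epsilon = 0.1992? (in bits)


C = 1 - epsilon = 1 - 0.1992 = 0.8008

0.8008 bits


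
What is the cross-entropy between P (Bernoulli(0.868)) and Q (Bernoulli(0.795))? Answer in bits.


H(P,Q) = -p*log2(q) - (1-p)*log2(1-q). -0.868*log2(0.795) = 0.287285; -0.132*log2(0.205) = 0.301792. H(P,Q) = 0.287285 + 0.301792 = 0.5891

0.5891 bits


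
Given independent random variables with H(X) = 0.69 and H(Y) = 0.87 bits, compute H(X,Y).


For independent variables, H(X,Y) = H(X) + H(Y) = 0.69 + 0.87 = 1.56

1.56 bits


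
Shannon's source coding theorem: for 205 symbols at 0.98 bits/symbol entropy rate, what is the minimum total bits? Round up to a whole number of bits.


Minimum bits >= n * H = 205 * 0.98 = 200.9, rounded up to a whole number of bits = 201

201 bits


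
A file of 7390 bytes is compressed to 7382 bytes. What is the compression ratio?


Ratio = original / compressed = 7390 / 7382 = 1.0011

1.0011


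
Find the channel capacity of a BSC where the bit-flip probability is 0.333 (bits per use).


H(p) = -p*log2(p) - (1-p)*log2(1-p) = -0.333*log2(0.333) - 0.667*log2(0.667) = 0.528273 + 0.389689 = 0.918. C = 1 - H(p) = 1 - 0.918 = 0.082

0.082 bits


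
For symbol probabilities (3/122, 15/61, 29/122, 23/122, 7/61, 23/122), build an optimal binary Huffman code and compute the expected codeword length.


Huffman construction (repeatedly merge the two least-probable nodes; each merge adds 1 bit to every symbol beneath it): 3/122 + 7/61 = 17/122; 17/122 + 23/122 = 20/61; 23/122 + 29/122 = 26/61; 15/61 + 20/61 = 35/61; 26/61 + 35/61 = 1. Resulting codeword lengths (in the order the probabilities were given): (4, 2, 2, 3, 4, 2). L_avg = sum(p_i * l_i) = 3/122*4 + 15/61*2 + 29/122*2 + 23/122*3 + 7/61*4 + 23/122*2 = 301/122 = 2.4672

2.4672 bits


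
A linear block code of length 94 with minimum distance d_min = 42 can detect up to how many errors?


Detection capability = d_min - 1 = 42 - 1 = 41

41 errors


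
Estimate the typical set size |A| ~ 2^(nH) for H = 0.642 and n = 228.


log2|A_typical| = nH = 228 * 0.642 = 146.376, so |A_typical| ~ 2^146.376 = 1.158e+44

1.158e+44


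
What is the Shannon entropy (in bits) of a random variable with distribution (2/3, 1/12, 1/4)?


H = -sum(p_i * log2(p_i)). Terms: -(2/3)*log2(2/3) = 0.389975; -(1/12)*log2(1/12) = 0.298747; -(1/4)*log2(1/4) = 0.500000. H = 0.389975 + 0.298747 + 0.500000 = 1.1887

1.1887 bits
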